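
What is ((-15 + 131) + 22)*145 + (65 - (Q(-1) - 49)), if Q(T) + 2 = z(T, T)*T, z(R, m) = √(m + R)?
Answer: 20126 + I*√2 ≈ 20126.0 + 1.4142*I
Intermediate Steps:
z(R, m) = √(R + m)
Q(T) = -2 + √2*T^(3/2) (Q(T) = -2 + √(T + T)*T = -2 + √(2*T)*T = -2 + (√2*√T)*T = -2 + √2*T^(3/2))
((-15 + 131) + 22)*145 + (65 - (Q(-1) - 49)) = ((-15 + 131) + 22)*145 + (65 - ((-2 + √2*(-1)^(3/2)) - 49)) = (116 + 22)*145 + (65 - ((-2 + √2*(-I)) - 49)) = 138*145 + (65 - ((-2 - I*√2) - 49)) = 20010 + (65 - (-51 - I*√2)) = 20010 + (65 + (51 + I*√2)) = 20010 + (116 + I*√2) = 20126 + I*√2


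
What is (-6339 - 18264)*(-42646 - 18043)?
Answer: 1493131467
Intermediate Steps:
(-6339 - 18264)*(-42646 - 18043) = -24603*(-60689) = 1493131467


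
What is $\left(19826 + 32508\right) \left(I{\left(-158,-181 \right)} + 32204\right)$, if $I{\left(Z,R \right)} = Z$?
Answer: $1677095364$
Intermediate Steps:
$\left(19826 + 32508\right) \left(I{\left(-158,-181 \right)} + 32204\right) = \left(19826 + 32508\right) \left(-158 + 32204\right) = 52334 \cdot 32046 = 1677095364$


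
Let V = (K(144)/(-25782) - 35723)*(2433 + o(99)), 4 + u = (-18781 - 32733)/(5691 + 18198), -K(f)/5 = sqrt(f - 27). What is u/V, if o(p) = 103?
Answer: 48503460843698245/713746149814025148969747 + 1579899475*sqrt(13)/1427492299628050297939494 ≈ 6.7956e-8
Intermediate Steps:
K(f) = -5*sqrt(-27 + f) (K(f) = -5*sqrt(f - 27) = -5*sqrt(-27 + f))
u = -147070/23889 (u = -4 + (-18781 - 32733)/(5691 + 18198) = -4 - 51514/23889 = -147070/23889 ≈ -6.1564)
V = -90593528 + 6340*sqrt(13)/4297 (V = (-5*sqrt(-27 + 144)/(-25782) - 35723)*(2433 + 103) = (-15*sqrt(13)*(-1/25782) - 35723)*2536 = (5*sqrt(13)/8594 - 35723)*2536 = (-35723 + 5*sqrt(13)/8594)*2536 = -90593528 + 6340*sqrt(13)/4297 ≈ -9.0594e+7)
u/V = -147070/(23889*(-90593528 + 6340*sqrt(13)/4297))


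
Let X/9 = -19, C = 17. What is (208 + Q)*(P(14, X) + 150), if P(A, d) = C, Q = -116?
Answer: 15364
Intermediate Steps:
X = -171 (X = 9*(-19) = -171)
P(A, d) = 17
(208 + Q)*(P(14, X) + 150) = (208 - 116)*(17 + 150) = 92*167 = 15364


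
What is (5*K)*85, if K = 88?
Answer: 37400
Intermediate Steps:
(5*K)*85 = (5*88)*85 = 440*85 = 37400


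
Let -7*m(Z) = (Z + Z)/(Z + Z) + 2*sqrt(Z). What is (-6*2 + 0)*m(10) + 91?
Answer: 649/7 + 24*sqrt(10)/7 ≈ 103.56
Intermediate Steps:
m(Z) = -1/7 - 2*sqrt(Z)/7 (m(Z) = -((Z + Z)/(Z + Z) + 2*sqrt(Z))/7 = -((2*Z)/((2*Z)) + 2*sqrt(Z))/7 = -((2*Z)*(1/(2*Z)) + 2*sqrt(Z))/7 = -(1 + 2*sqrt(Z))/7 = -1/7 - 2*sqrt(Z)/7)
(-6*2 + 0)*m(10) + 91 = (-6*2 + 0)*(-1/7 - 2*sqrt(10)/7) + 91 = (-12 + 0)*(-1/7 - 2*sqrt(10)/7) + 91 = -12*(-1/7 - 2*sqrt(10)/7) + 91 = (12/7 + 24*sqrt(10)/7) + 91 = 649/7 + 24*sqrt(10)/7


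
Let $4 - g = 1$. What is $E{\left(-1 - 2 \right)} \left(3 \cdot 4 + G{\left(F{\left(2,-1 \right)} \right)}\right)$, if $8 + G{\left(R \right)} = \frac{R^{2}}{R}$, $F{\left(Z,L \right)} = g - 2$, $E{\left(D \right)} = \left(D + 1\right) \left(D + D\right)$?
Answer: $60$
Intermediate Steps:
$g = 3$ ($g = 4 - 1 = 3$)
$E{\left(D \right)} = 2 D \left(1 + D\right)$ ($E{\left(D \right)} = \left(1 + D\right) 2 D = 2 D \left(1 + D\right)$)
$F{\left(Z,L \right)} = 1$ ($F{\left(Z,L \right)} = 3 - 2 = 1$)
$G{\left(R \right)} = -8 + R$ ($G{\left(R \right)} = -8 + \frac{R^{2}}{R} = -8 + R$)
$E{\left(-1 - 2 \right)} \left(3 \cdot 4 + G{\left(F{\left(2,-1 \right)} \right)}\right) = 2 \left(-1 - 2\right) \left(1 - 3\right) \left(3 \cdot 4 + \left(-8 + 1\right)\right) = 2 \left(-3\right) \left(1 - 3\right) \left(12 - 7\right) = 2 \left(-3\right) \left(-2\right) 5 = 12 \cdot 5 = 60$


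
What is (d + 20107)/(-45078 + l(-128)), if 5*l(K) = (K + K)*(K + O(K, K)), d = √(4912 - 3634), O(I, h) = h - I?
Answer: -100535/192622 - 15*√142/192622 ≈ -0.52286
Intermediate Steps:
d = 3*√142 (d = √1278 = 3*√142 ≈ 35.749)
l(K) = 2*K²/5 (l(K) = ((K + K)*(K + (K - K)))/5 = ((2*K)*(K + 0))/5 = ((2*K)*K)/5 = (2*K²)/5 = 2*K²/5)
(d + 20107)/(-45078 + l(-128)) = (3*√142 + 20107)/(-45078 + (⅖)*(-128)²) = (20107 + 3*√142)/(-45078 + (⅖)*16384) = (20107 + 3*√142)/(-45078 + 32768/5) = (20107 + 3*√142)/(-192622/5) = (20107 + 3*√142)*(-5/192622) = -100535/192622 - 15*√142/192622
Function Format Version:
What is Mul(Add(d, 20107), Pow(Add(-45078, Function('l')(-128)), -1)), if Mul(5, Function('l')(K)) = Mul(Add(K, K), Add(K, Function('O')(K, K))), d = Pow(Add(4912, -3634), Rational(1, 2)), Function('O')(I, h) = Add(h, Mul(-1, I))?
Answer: Add(Rational(-100535, 192622), Mul(Rational(-15, 192622), Pow(142, Rational(1, 2)))) ≈ -0.52286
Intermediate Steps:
d = Mul(3, Pow(142, Rational(1, 2))) (d = Pow(1278, Rational(1, 2)) = Mul(3, Pow(142, Rational(1, 2))) ≈ 35.749)
Function('l')(K) = Mul(Rational(2, 5), Pow(K, 2)) (Function('l')(K) = Mul(Rational(1, 5), Mul(Add(K, K), Add(K, Add(K, Mul(-1, K))))) = Mul(Rational(1, 5), Mul(Mul(2, K), Add(K, 0))) = Mul(Rational(1, 5), Mul(Mul(2, K), K)) = Mul(Rational(1, 5), Mul(2, Pow(K, 2))) = Mul(Rational(2, 5), Pow(K, 2)))
Mul(Add(d, 20107), Pow(Add(-45078, Function('l')(-128)), -1)) = Mul(Add(Mul(3, Pow(142, Rational(1, 2))), 20107), Pow(Add(-45078, Mul(Rational(2, 5), Pow(-128, 2))), -1)) = Mul(Add(20107, Mul(3, Pow(142, Rational(1, 2)))), Pow(Add(-45078, Mul(Rational(2, 5), 16384)), -1)) = Mul(Add(20107, Mul(3, Pow(142, Rational(1, 2)))), Pow(Add(-45078, Rational(32768, 5)), -1)) = Mul(Add(20107, Mul(3, Pow(142, Rational(1, 2)))), Pow(Rational(-192622, 5), -1)) = Mul(Add(20107, Mul(3, Pow(142, Rational(1, 2)))), Rational(-5, 192622)) = Add(Rational(-100535, 192622), Mul(Rational(-15, 192622), Pow(142, Rational(1, 2))))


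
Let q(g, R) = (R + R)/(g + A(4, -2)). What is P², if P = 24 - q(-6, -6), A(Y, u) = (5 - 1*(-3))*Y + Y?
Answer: 14884/25 ≈ 595.36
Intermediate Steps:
A(Y, u) = 9*Y (A(Y, u) = (5 + 3)*Y + Y = 8*Y + Y = 9*Y)
q(g, R) = 2*R/(36 + g) (q(g, R) = (R + R)/(g + 9*4) = (2*R)/(g + 36) = (2*R)/(36 + g) = 2*R/(36 + g))
P = 122/5 (P = 24 - 2*(-6)/(36 - 6) = 24 - 2*(-6)/30 = 24 - 1*(-⅖) = 24 + ⅖ = 122/5 ≈ 24.400)
P² = (122/5)² = 14884/25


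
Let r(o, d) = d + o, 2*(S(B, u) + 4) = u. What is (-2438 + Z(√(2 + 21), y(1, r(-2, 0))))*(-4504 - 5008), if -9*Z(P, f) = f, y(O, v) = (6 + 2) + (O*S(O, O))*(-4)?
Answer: 208921568/9 ≈ 2.3214e+7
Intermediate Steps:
S(B, u) = -4 + u/2
y(O, v) = 8 - 4*O*(-4 + O/2) (y(O, v) = (6 + 2) + (O*(-4 + O/2))*(-4) = 8 - 4*O*(-4 + O/2))
Z(P, f) = -f/9
(-2438 + Z(√(2 + 21), y(1, r(-2, 0))))*(-4504 - 5008) = (-2438 - (8 - 2*1*(-8 + 1))/9)*(-4504 - 5008) = (-2438 - (8 - 2*1*(-7))/9)*(-9512) = (-2438 - (8 + 14)/9)*(-9512) = (-2438 - ⅑*22)*(-9512) = (-2438 - 22/9)*(-9512) = -21964/9*(-9512) = 208921568/9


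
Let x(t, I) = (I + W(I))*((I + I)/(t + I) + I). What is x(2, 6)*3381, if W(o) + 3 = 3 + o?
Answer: 304290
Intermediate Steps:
W(o) = o (W(o) = -3 + (3 + o) = o)
x(t, I) = 2*I*(I + 2*I/(I + t)) (x(t, I) = (I + I)*((I + I)/(t + I) + I) = (2*I)*((2*I)/(I + t) + I) = (2*I)*(2*I/(I + t) + I) = (2*I)*(I + 2*I/(I + t)) = 2*I*(I + 2*I/(I + t)))
x(2, 6)*3381 = (2*6²*(2 + 6 + 2)/(6 + 2))*3381 = (2*36*10/8)*3381 = (2*36*(⅛)*10)*3381 = 90*3381 = 304290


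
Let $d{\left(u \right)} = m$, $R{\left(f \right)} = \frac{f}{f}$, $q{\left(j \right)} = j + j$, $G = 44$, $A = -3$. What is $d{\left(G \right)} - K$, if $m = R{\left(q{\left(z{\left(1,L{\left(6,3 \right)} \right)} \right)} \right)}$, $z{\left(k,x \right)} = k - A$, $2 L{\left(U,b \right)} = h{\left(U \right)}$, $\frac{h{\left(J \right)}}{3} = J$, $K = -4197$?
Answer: $4198$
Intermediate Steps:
$h{\left(J \right)} = 3 J$
$L{\left(U,b \right)} = \frac{3 U}{2}$
$z{\left(k,x \right)} = 3 + k$ ($z{\left(k,x \right)} = k - -3 = k + 3 = 3 + k$)
$q{\left(j \right)} = 2 j$
$R{\left(f \right)} = 1$
$m = 1$
$d{\left(u \right)} = 1$
$d{\left(G \right)} - K = 1 - -4197 = 1 + 4197 = 4198$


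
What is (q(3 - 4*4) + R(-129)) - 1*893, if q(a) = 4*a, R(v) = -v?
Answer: -816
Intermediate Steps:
(q(3 - 4*4) + R(-129)) - 1*893 = (4*(3 - 4*4) - 1*(-129)) - 1*893 = (4*(3 - 16) + 129) - 893 = (4*(-13) + 129) - 893 = (-52 + 129) - 893 = 77 - 893 = -816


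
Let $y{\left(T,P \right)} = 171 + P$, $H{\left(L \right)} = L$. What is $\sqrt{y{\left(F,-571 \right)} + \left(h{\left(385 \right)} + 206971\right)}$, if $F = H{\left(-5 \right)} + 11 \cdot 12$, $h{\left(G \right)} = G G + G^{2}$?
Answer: $\sqrt{503021} \approx 709.24$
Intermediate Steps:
$h{\left(G \right)} = 2 G^{2}$ ($h{\left(G \right)} = G^{2} + G^{2} = 2 G^{2}$)
$F = 127$ ($F = -5 + 11 \cdot 12 = -5 + 132 = 127$)
$\sqrt{y{\left(F,-571 \right)} + \left(h{\left(385 \right)} + 206971\right)} = \sqrt{\left(171 - 571\right) + \left(2 \cdot 385^{2} + 206971\right)} = \sqrt{-400 + \left(2 \cdot 148225 + 206971\right)} = \sqrt{-400 + \left(296450 + 206971\right)} = \sqrt{-400 + 503421} = \sqrt{503021}$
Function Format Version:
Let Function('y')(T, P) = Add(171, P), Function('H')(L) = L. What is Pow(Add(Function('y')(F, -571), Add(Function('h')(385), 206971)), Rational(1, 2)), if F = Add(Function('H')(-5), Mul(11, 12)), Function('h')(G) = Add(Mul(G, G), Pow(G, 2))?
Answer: Pow(503021, Rational(1, 2)) ≈ 709.24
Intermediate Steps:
Function('h')(G) = Mul(2, Pow(G, 2)) (Function('h')(G) = Add(Pow(G, 2), Pow(G, 2)) = Mul(2, Pow(G, 2)))
F = 127 (F = Add(-5, Mul(11, 12)) = Add(-5, 132) = 127)
Pow(Add(Function('y')(F, -571), Add(Function('h')(385), 206971)), Rational(1, 2)) = Pow(Add(Add(171, -571), Add(Mul(2, Pow(385, 2)), 206971)), Rational(1, 2)) = Pow(Add(-400, Add(Mul(2, 148225), 206971)), Rational(1, 2)) = Pow(Add(-400, Add(296450, 206971)), Rational(1, 2)) = Pow(Add(-400, 503421), Rational(1, 2)) = Pow(503021, Rational(1, 2))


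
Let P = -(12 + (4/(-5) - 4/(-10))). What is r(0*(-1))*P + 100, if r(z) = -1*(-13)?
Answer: -254/5 ≈ -50.800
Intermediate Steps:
r(z) = 13
P = -58/5 (P = -(12 + (4*(-⅕) - 4*(-⅒))) = -(12 + (-⅘ + ⅖)) = -(12 - ⅖) = -1*58/5 = -58/5 ≈ -11.600)
r(0*(-1))*P + 100 = 13*(-58/5) + 100 = -754/5 + 100 = -254/5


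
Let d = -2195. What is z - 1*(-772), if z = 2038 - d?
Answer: 5005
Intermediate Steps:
z = 4233 (z = 2038 - 1*(-2195) = 2038 + 2195 = 4233)
z - 1*(-772) = 4233 - 1*(-772) = 4233 + 772 = 5005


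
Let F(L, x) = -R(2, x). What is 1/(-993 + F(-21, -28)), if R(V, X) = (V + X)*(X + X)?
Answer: -1/2449 ≈ -0.00040833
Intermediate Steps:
R(V, X) = 2*X*(V + X) (R(V, X) = (V + X)*(2*X) = 2*X*(V + X))
F(L, x) = -2*x*(2 + x)
1/(-993 + F(-21, -28)) = 1/(-993 - 2*(-28)*(2 - 28)) = 1/(-993 - 2*(-28)*(-26)) = 1/(-993 - 1456) = 1/(-2449) = -1/2449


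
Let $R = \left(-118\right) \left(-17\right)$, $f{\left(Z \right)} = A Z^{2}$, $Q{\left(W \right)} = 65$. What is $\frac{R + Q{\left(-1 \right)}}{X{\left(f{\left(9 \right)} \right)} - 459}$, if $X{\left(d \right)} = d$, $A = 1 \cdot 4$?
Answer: $- \frac{2071}{135} \approx -15.341$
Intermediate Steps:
$A = 4$
$f{\left(Z \right)} = 4 Z^{2}$
$R = 2006$
$\frac{R + Q{\left(-1 \right)}}{X{\left(f{\left(9 \right)} \right)} - 459} = \frac{2006 + 65}{4 \cdot 9^{2} - 459} = \frac{2071}{4 \cdot 81 - 459} = \frac{2071}{324 - 459} = \frac{2071}{-135} = 2071 \left(- \frac{1}{135}\right) = - \frac{2071}{135}$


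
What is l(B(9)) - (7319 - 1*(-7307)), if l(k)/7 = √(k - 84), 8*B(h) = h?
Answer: -14626 + 7*I*√1326/4 ≈ -14626.0 + 63.725*I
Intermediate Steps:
B(h) = h/8
l(k) = 7*√(-84 + k) (l(k) = 7*√(k - 84) = 7*√(-84 + k))
l(B(9)) - (7319 - 1*(-7307)) = 7*√(-84 + (⅛)*9) - (7319 - 1*(-7307)) = 7*√(-84 + 9/8) - (7319 + 7307) = 7*√(-663/8) - 1*14626 = 7*(I*√1326/4) - 14626 = 7*I*√1326/4 - 14626 = -14626 + 7*I*√1326/4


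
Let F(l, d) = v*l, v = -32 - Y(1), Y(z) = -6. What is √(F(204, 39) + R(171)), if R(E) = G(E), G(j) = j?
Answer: I*√5133 ≈ 71.645*I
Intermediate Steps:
R(E) = E
v = -26 (v = -32 - 1*(-6) = -32 + 6 = -26)
F(l, d) = -26*l
√(F(204, 39) + R(171)) = √(-26*204 + 171) = √(-5304 + 171) = √(-5133) = I*√5133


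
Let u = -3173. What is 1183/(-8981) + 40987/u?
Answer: -53122558/4070959 ≈ -13.049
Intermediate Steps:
1183/(-8981) + 40987/u = 1183/(-8981) + 40987/(-3173) = 1183*(-1/8981) + 40987*(-1/3173) = -169/1283 - 40987/3173 = -53122558/4070959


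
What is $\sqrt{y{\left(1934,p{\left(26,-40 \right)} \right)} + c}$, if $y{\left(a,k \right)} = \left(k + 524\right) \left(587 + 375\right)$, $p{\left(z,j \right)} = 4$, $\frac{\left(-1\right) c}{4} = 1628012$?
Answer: $4 i \sqrt{375257} \approx 2450.3 i$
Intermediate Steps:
$c = -6512048$ ($c = \left(-4\right) 1628012 = -6512048$)
$y{\left(a,k \right)} = 504088 + 962 k$ ($y{\left(a,k \right)} = \left(524 + k\right) 962 = 504088 + 962 k$)
$\sqrt{y{\left(1934,p{\left(26,-40 \right)} \right)} + c} = \sqrt{\left(504088 + 962 \cdot 4\right) - 6512048} = \sqrt{\left(504088 + 3848\right) - 6512048} = \sqrt{507936 - 6512048} = \sqrt{-6004112} = 4 i \sqrt{375257}$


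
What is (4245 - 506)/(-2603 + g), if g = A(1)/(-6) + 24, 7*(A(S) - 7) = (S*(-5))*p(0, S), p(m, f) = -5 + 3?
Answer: -157038/108377 ≈ -1.4490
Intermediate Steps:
p(m, f) = -2
A(S) = 7 + 10*S/7 (A(S) = 7 + ((S*(-5))*(-2))/7 = 7 + (-5*S*(-2))/7 = 7 + (10*S)/7 = 7 + 10*S/7)
g = 949/42 (g = (7 + (10/7)*1)/(-6) + 24 = (7 + 10/7)*(-1/6) + 24 = (59/7)*(-1/6) + 24 = -59/42 + 24 = 949/42 ≈ 22.595)
(4245 - 506)/(-2603 + g) = (4245 - 506)/(-2603 + 949/42) = 3739/(-108377/42) = 3739*(-42/108377) = -157038/108377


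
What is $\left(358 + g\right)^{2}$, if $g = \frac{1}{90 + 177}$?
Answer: $\frac{9136874569}{71289} \approx 1.2817 \cdot 10^{5}$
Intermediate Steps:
$g = \frac{1}{267} \approx 0.0037453$
$\left(358 + g\right)^{2} = \left(358 + \frac{1}{267}\right)^{2} = \left(\frac{95587}{267}\right)^{2} = \frac{9136874569}{71289}$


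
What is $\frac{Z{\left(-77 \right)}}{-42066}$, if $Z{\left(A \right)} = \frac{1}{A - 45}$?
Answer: $\frac{1}{5132052} \approx 1.9485 \cdot 10^{-7}$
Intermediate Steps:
$Z{\left(A \right)} = \frac{1}{-45 + A}$
$\frac{Z{\left(-77 \right)}}{-42066} = \frac{1}{\left(-45 - 77\right) \left(-42066\right)} = \frac{1}{-122} \left(- \frac{1}{42066}\right) = \left(- \frac{1}{122}\right) \left(- \frac{1}{42066}\right) = \frac{1}{5132052}$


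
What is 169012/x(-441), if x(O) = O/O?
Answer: 169012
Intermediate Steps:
x(O) = 1
169012/x(-441) = 169012/1 = 169012*1 = 169012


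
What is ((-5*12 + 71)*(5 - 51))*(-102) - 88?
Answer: 51524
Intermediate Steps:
((-5*12 + 71)*(5 - 51))*(-102) - 88 = ((-60 + 71)*(-46))*(-102) - 88 = (11*(-46))*(-102) - 88 = -506*(-102) - 88 = 51612 - 88 = 51524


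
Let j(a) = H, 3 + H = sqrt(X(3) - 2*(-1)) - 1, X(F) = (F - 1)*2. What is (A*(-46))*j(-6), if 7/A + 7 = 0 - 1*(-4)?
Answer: -1288/3 + 322*sqrt(6)/3 ≈ -166.42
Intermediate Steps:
A = -7/3 (A = 7/(-7 + (0 - 1*(-4))) = 7/(-7 + (0 + 4)) = 7/(-7 + 4) = 7/(-3) = 7*(-1/3) = -7/3 ≈ -2.3333)
X(F) = -2 + 2*F (X(F) = (-1 + F)*2 = -2 + 2*F)
H = -4 + sqrt(6) (H = -3 + (sqrt((-2 + 2*3) - 2*(-1)) - 1) = -3 + (sqrt((-2 + 6) + 2) - 1) = -3 + (sqrt(4 + 2) - 1) = -3 + (sqrt(6) - 1) = -3 + (-1 + sqrt(6)) = -4 + sqrt(6) ≈ -1.5505)
j(a) = -4 + sqrt(6)
(A*(-46))*j(-6) = (-7/3*(-46))*(-4 + sqrt(6)) = 322*(-4 + sqrt(6))/3 = -1288/3 + 322*sqrt(6)/3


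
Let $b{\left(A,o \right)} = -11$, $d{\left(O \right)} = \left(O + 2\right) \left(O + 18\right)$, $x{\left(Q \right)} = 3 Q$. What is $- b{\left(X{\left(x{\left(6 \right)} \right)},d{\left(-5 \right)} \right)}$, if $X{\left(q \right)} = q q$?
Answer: $11$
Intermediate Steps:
$X{\left(q \right)} = q^{2}$
$d{\left(O \right)} = \left(2 + O\right) \left(18 + O\right)$
$- b{\left(X{\left(x{\left(6 \right)} \right)},d{\left(-5 \right)} \right)} = \left(-1\right) \left(-11\right) = 11$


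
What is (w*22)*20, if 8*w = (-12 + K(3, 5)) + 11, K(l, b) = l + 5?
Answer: 385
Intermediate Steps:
K(l, b) = 5 + l
w = 7/8 (w = ((-12 + (5 + 3)) + 11)/8 = ((-12 + 8) + 11)/8 = (-4 + 11)/8 = (⅛)*7 = 7/8 ≈ 0.87500)
(w*22)*20 = ((7/8)*22)*20 = (77/4)*20 = 385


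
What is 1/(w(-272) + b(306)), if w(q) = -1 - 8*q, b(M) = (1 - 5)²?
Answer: 1/2191 ≈ 0.00045641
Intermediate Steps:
b(M) = 16 (b(M) = (-4)² = 16)
1/(w(-272) + b(306)) = 1/((-1 - 8*(-272)) + 16) = 1/((-1 + 2176) + 16) = 1/(2175 + 16) = 1/2191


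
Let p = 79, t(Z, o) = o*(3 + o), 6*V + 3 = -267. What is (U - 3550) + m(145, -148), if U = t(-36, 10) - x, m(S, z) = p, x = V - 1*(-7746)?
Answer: -11042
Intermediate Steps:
V = -45 (V = -1/2 + (1/6)*(-267) = -1/2 - 89/2 = -45)
x = 7701 (x = -45 - 1*(-7746) = -45 + 7746 = 7701)
m(S, z) = 79
U = -7571 (U = 10*(3 + 10) - 1*7701 = 10*13 - 7701 = 130 - 7701 = -7571)
(U - 3550) + m(145, -148) = (-7571 - 3550) + 79 = -11121 + 79 = -11042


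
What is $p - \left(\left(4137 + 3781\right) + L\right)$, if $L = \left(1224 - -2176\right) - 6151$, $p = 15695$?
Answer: $10528$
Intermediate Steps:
$L = -2751$ ($L = \left(1224 + 2176\right) - 6151 = 3400 - 6151 = -2751$)
$p - \left(\left(4137 + 3781\right) + L\right) = 15695 - \left(\left(4137 + 3781\right) - 2751\right) = 15695 - \left(7918 - 2751\right) = 15695 - 5167 = 10528$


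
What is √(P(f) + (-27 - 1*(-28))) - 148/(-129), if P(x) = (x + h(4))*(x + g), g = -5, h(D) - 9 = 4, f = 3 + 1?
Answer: 148/129 + 4*I ≈ 1.1473 + 4.0*I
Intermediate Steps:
f = 4
h(D) = 13 (h(D) = 9 + 4 = 13)
P(x) = (-5 + x)*(13 + x) (P(x) = (x + 13)*(x - 5) = (13 + x)*(-5 + x) = (-5 + x)*(13 + x))
√(P(f) + (-27 - 1*(-28))) - 148/(-129) = √((-65 + 4² + 8*4) + (-27 - 1*(-28))) - 148/(-129) = √((-65 + 16 + 32) + (-27 + 28)) - 1/129*(-148) = √(-17 + 1) + 148/129 = √(-16) + 148/129 = 4*I + 148/129 = 148/129 + 4*I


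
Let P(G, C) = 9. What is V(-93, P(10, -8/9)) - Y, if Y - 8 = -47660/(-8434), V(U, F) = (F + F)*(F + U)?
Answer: -6433670/4217 ≈ -1525.7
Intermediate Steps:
V(U, F) = 2*F*(F + U) (V(U, F) = (2*F)*(F + U) = 2*F*(F + U))
Y = 57566/4217 (Y = 8 - 47660/(-8434) = 8 - 47660*(-1/8434) = 8 + 23830/4217 = 57566/4217 ≈ 13.651)
V(-93, P(10, -8/9)) - Y = 2*9*(9 - 93) - 1*57566/4217 = 2*9*(-84) - 57566/4217 = -1512 - 57566/4217 = -6433670/4217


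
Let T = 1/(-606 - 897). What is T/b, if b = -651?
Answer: 1/978453 ≈ 1.0220e-6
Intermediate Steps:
T = -1/1503 (T = 1/(-1503) = -1/1503 ≈ -0.00066534)
T/b = -1/1503/(-651) = -1/1503*(-1/651) = 1/978453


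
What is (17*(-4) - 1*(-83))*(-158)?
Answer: -2370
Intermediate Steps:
(17*(-4) - 1*(-83))*(-158) = (-68 + 83)*(-158) = 15*(-158) = -2370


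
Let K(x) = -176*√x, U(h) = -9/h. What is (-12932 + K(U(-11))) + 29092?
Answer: 16160 - 48*√11 ≈ 16001.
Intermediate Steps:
(-12932 + K(U(-11))) + 29092 = (-12932 - 176*3*√(-1/(-11))) + 29092 = (-12932 - 176*3*√11/11) + 29092 = (-12932 - 48*√11) + 29092 = 16160 - 48*√11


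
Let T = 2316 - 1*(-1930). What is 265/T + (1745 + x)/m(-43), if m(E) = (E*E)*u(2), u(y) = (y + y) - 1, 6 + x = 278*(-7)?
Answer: 197011/7850854 ≈ 0.025094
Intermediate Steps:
x = -1952 (x = -6 + 278*(-7) = -6 - 1946 = -1952)
u(y) = -1 + 2*y (u(y) = 2*y - 1 = -1 + 2*y)
T = 4246 (T = 2316 + 1930 = 4246)
m(E) = 3*E² (m(E) = (E*E)*(-1 + 2*2) = E²*(-1 + 4) = E²*3 = 3*E²)
265/T + (1745 + x)/m(-43) = 265/4246 + (1745 - 1952)/((3*(-43)²)) = 265*(1/4246) - 207/(3*1849) = 265/4246 - 207/5547 = 265/4246 - 207*1/5547 = 265/4246 - 69/1849 = 197011/7850854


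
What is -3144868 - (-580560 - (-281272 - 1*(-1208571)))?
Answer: -1637009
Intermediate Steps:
-3144868 - (-580560 - (-281272 - 1*(-1208571))) = -3144868 - (-580560 - (-281272 + 1208571)) = -3144868 - (-580560 - 1*927299) = -3144868 - (-580560 - 927299) = -3144868 - 1*(-1507859) = -3144868 + 1507859 = -1637009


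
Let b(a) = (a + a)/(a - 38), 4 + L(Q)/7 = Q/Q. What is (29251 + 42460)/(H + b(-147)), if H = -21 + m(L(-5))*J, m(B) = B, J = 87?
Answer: -13266535/341586 ≈ -38.838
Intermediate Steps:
L(Q) = -21 (L(Q) = -28 + 7*(Q/Q) = -28 + 7*1 = -28 + 7 = -21)
b(a) = 2*a/(-38 + a) (b(a) = (2*a)/(-38 + a) = 2*a/(-38 + a))
H = -1848 (H = -21 - 21*87 = -21 - 1827 = -1848)
(29251 + 42460)/(H + b(-147)) = (29251 + 42460)/(-1848 + 2*(-147)/(-38 - 147)) = 71711/(-1848 + 2*(-147)/(-185)) = 71711/(-1848 + 2*(-147)*(-1/185)) = 71711/(-1848 + 294/185) = 71711/(-341586/185) = 71711*(-185/341586) = -13266535/341586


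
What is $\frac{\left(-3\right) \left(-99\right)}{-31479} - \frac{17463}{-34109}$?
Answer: $\frac{179862468}{357905737} \approx 0.50254$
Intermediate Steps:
$\frac{\left(-3\right) \left(-99\right)}{-31479} - \frac{17463}{-34109} = 297 \left(- \frac{1}{31479}\right) - - \frac{17463}{34109} = - \frac{99}{10493} + \frac{17463}{34109} = \frac{179862468}{357905737}$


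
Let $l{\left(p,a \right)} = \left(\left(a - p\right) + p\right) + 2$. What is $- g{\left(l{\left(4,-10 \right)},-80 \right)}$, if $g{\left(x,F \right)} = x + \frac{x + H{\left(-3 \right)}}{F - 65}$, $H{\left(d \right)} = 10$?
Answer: $\frac{1162}{145} \approx 8.0138$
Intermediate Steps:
$l{\left(p,a \right)} = 2 + a$ ($l{\left(p,a \right)} = a + 2 = 2 + a$)
$g{\left(x,F \right)} = x + \frac{10 + x}{-65 + F}$ ($g{\left(x,F \right)} = x + \frac{x + 10}{F - 65} = x + \frac{10 + x}{-65 + F}$)
$- g{\left(l{\left(4,-10 \right)},-80 \right)} = - \frac{10 - 64 \left(2 - 10\right) - 80 \left(2 - 10\right)}{-65 - 80} = - \frac{10 - -512 - -640}{-145} = - \frac{\left(-1\right) \left(10 + 512 + 640\right)}{145} = - \frac{\left(-1\right) 1162}{145} = \left(-1\right) \left(- \frac{1162}{145}\right) = \frac{1162}{145}$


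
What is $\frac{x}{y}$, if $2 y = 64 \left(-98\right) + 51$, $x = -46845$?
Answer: $\frac{93690}{6221} \approx 15.06$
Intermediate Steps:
$y = - \frac{6221}{2}$ ($y = \frac{64 \left(-98\right) + 51}{2} = \frac{-6272 + 51}{2} = \frac{1}{2} \left(-6221\right) = - \frac{6221}{2} \approx -3110.5$)
$\frac{x}{y} = - \frac{46845}{- \frac{6221}{2}} = \left(-46845\right) \left(- \frac{2}{6221}\right) = \frac{93690}{6221}$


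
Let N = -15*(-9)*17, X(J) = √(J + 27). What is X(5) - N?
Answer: -2295 + 4*√2 ≈ -2289.3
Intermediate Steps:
X(J) = √(27 + J)
N = 2295 (N = 135*17 = 2295)
X(5) - N = √(27 + 5) - 1*2295 = √32 - 2295 = 4*√2 - 2295 = -2295 + 4*√2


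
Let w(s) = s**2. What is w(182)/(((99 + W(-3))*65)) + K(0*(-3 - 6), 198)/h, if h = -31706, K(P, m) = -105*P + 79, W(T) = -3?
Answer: 10093621/1902360 ≈ 5.3058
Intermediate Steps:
K(P, m) = 79 - 105*P
w(182)/(((99 + W(-3))*65)) + K(0*(-3 - 6), 198)/h = 182**2/(((99 - 3)*65)) + (79 - 0*(-3 - 6))/(-31706) = 33124/((96*65)) + (79 - 0*(-9))*(-1/31706) = 33124/6240 + (79 - 105*0)*(-1/31706) = 33124*(1/6240) + (79 + 0)*(-1/31706) = 637/120 + 79*(-1/31706) = 637/120 - 79/31706 = 10093621/1902360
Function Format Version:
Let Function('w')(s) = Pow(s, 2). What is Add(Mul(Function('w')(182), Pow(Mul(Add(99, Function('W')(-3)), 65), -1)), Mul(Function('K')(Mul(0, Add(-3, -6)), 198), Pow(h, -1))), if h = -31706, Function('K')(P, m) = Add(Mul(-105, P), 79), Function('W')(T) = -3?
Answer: Rational(10093621, 1902360) ≈ 5.3058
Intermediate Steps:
Function('K')(P, m) = Add(79, Mul(-105, P))
Add(Mul(Function('w')(182), Pow(Mul(Add(99, Function('W')(-3)), 65), -1)), Mul(Function('K')(Mul(0, Add(-3, -6)), 198), Pow(h, -1))) = Add(Mul(Pow(182, 2), Pow(Mul(Add(99, -3), 65), -1)), Mul(Add(79, Mul(-105, Mul(0, Add(-3, -6)))), Pow(-31706, -1))) = Add(Mul(33124, Pow(Mul(96, 65), -1)), Mul(Add(79, Mul(-105, Mul(0, -9))), Rational(-1, 31706))) = Add(Mul(33124, Pow(6240, -1)), Mul(Add(79, Mul(-105, 0)), Rational(-1, 31706))) = Add(Mul(33124, Rational(1, 6240)), Mul(Add(79, 0), Rational(-1, 31706))) = Add(Rational(637, 120), Mul(79, Rational(-1, 31706))) = Add(Rational(637, 120), Rational(-79, 31706)) = Rational(10093621, 1902360)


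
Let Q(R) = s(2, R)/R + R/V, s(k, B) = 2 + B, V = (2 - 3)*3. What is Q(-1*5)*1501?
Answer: 51034/15 ≈ 3402.3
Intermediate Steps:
V = -3 (V = -1*3 = -3)
Q(R) = -R/3 + (2 + R)/R (Q(R) = (2 + R)/R + R/(-3) = (2 + R)/R + R*(-1/3) = (2 + R)/R - R/3 = -R/3 + (2 + R)/R)
Q(-1*5)*1501 = (1 + 2/((-1*5)) - (-1)*5/3)*1501 = (1 + 2/(-5) - 1/3*(-5))*1501 = (1 + 2*(-1/5) + 5/3)*1501 = (1 - 2/5 + 5/3)*1501 = (34/15)*1501 = 51034/15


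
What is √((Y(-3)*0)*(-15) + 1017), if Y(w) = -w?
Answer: 3*√113 ≈ 31.890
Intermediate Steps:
√((Y(-3)*0)*(-15) + 1017) = √((-1*(-3)*0)*(-15) + 1017) = √((3*0)*(-15) + 1017) = √(0*(-15) + 1017) = √(0 + 1017) = √1017 = 3*√113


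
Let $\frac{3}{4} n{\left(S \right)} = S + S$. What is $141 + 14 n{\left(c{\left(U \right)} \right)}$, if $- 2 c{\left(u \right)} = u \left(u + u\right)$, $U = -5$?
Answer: $- \frac{2377}{3} \approx -792.33$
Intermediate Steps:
$c{\left(u \right)} = - u^{2}$ ($c{\left(u \right)} = - \frac{u \left(u + u\right)}{2} = - \frac{u 2 u}{2} = - \frac{2 u^{2}}{2} = - u^{2}$)
$n{\left(S \right)} = \frac{8 S}{3}$ ($n{\left(S \right)} = \frac{4 \left(S + S\right)}{3} = \frac{4 \cdot 2 S}{3} = \frac{8 S}{3}$)
$141 + 14 n{\left(c{\left(U \right)} \right)} = 141 + 14 \frac{8 \left(- \left(-5\right)^{2}\right)}{3} = 141 + 14 \frac{8 \left(\left(-1\right) 25\right)}{3} = 141 + 14 \cdot \frac{8}{3} \left(-25\right) = 141 + 14 \left(- \frac{200}{3}\right) = 141 - \frac{2800}{3} = - \frac{2377}{3}$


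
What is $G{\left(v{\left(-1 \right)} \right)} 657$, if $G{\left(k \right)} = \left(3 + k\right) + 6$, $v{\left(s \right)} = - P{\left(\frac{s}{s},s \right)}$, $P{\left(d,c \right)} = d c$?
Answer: $6570$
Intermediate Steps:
$P{\left(d,c \right)} = c d$
$v{\left(s \right)} = - s$ ($v{\left(s \right)} = - s \frac{s}{s} = - s 1 = - s$)
$G{\left(k \right)} = 9 + k$
$G{\left(v{\left(-1 \right)} \right)} 657 = \left(9 - -1\right) 657 = \left(9 + 1\right) 657 = 10 \cdot 657 = 6570$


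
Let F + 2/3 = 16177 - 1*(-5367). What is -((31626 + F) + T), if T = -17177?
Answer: -107977/3 ≈ -35992.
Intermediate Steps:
F = 64630/3 (F = -2/3 + (16177 - 1*(-5367)) = -2/3 + (16177 + 5367) = -2/3 + 21544 = 64630/3 ≈ 21543.)
-((31626 + F) + T) = -((31626 + 64630/3) - 17177) = -(159508/3 - 17177) = -1*107977/3 = -107977/3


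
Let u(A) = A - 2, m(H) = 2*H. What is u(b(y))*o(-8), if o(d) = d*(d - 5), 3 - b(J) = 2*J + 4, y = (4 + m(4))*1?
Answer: -2808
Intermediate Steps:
y = 12 (y = (4 + 2*4)*1 = (4 + 8)*1 = 12*1 = 12)
b(J) = -1 - 2*J (b(J) = 3 - (2*J + 4) = 3 - (4 + 2*J) = 3 + (-4 - 2*J) = -1 - 2*J)
o(d) = d*(-5 + d)
u(A) = -2 + A
u(b(y))*o(-8) = (-2 + (-1 - 2*12))*(-8*(-5 - 8)) = (-2 + (-1 - 24))*(-8*(-13)) = (-2 - 25)*104 = -27*104 = -2808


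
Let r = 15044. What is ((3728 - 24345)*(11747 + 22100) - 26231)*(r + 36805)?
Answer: -36182815835670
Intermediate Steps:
((3728 - 24345)*(11747 + 22100) - 26231)*(r + 36805) = ((3728 - 24345)*(11747 + 22100) - 26231)*(15044 + 36805) = (-20617*33847 - 26231)*51849 = (-697823599 - 26231)*51849 = -697849830*51849 = -36182815835670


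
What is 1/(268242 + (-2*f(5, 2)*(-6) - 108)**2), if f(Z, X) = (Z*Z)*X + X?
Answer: 1/534498 ≈ 1.8709e-6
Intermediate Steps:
f(Z, X) = X + X*Z**2 (f(Z, X) = Z**2*X + X = X*Z**2 + X = X + X*Z**2)
1/(268242 + (-2*f(5, 2)*(-6) - 108)**2) = 1/(268242 + (-4*(1 + 5**2)*(-6) - 108)**2) = 1/(268242 + (-4*(1 + 25)*(-6) - 108)**2) = 1/(268242 + (-4*26*(-6) - 108)**2) = 1/(268242 + (-2*52*(-6) - 108)**2) = 1/(268242 + (-104*(-6) - 108)**2) = 1/(268242 + (624 - 108)**2) = 1/(268242 + 516**2) = 1/(268242 + 266256) = 1/534498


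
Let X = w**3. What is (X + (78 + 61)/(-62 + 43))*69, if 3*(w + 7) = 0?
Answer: -459264/19 ≈ -24172.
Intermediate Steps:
w = -7 (w = -7 + (1/3)*0 = -7 + 0 = -7)
X = -343 (X = (-7)**3 = -343)
(X + (78 + 61)/(-62 + 43))*69 = (-343 + (78 + 61)/(-62 + 43))*69 = (-343 + 139/(-19))*69 = (-343 + 139*(-1/19))*69 = (-343 - 139/19)*69 = -6656/19*69 = -459264/19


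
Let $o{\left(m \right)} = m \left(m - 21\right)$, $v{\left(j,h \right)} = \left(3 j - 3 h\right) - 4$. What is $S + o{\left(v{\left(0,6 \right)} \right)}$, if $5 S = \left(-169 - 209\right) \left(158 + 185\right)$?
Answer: $- \frac{124924}{5} \approx -24985.0$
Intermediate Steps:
$v{\left(j,h \right)} = -4 - 3 h + 3 j$ ($v{\left(j,h \right)} = \left(- 3 h + 3 j\right) - 4 = -4 - 3 h + 3 j$)
$S = - \frac{129654}{5}$ ($S = \frac{\left(-169 - 209\right) \left(158 + 185\right)}{5} = \frac{\left(-378\right) 343}{5} = \frac{1}{5} \left(-129654\right) = - \frac{129654}{5} \approx -25931.0$)
$o{\left(m \right)} = m \left(-21 + m\right)$
$S + o{\left(v{\left(0,6 \right)} \right)} = - \frac{129654}{5} + \left(-4 - 18 + 3 \cdot 0\right) \left(-21 - 22\right) = - \frac{129654}{5} + \left(-4 - 18 + 0\right) \left(-21 - 22\right) = - \frac{129654}{5} - 22 \left(-21 - 22\right) = - \frac{129654}{5} - -946 = - \frac{129654}{5} + 946 = - \frac{124924}{5}$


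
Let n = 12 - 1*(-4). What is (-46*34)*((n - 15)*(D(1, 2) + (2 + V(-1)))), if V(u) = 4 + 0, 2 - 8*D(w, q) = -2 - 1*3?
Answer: -21505/2 ≈ -10753.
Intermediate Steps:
D(w, q) = 7/8 (D(w, q) = ¼ - (-2 - 1*3)/8 = ¼ - (-2 - 3)/8 = ¼ - ⅛*(-5) = ¼ + 5/8 = 7/8)
V(u) = 4
n = 16 (n = 12 + 4 = 16)
(-46*34)*((n - 15)*(D(1, 2) + (2 + V(-1)))) = (-46*34)*((16 - 15)*(7/8 + (2 + 4))) = -1564*(7/8 + 6) = -1564*55/8 = -21505/2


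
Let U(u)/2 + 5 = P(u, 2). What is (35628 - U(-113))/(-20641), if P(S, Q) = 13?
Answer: -35612/20641 ≈ -1.7253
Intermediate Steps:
U(u) = 16 (U(u) = -10 + 2*13 = -10 + 26 = 16)
(35628 - U(-113))/(-20641) = (35628 - 1*16)/(-20641) = (35628 - 16)*(-1/20641) = 35612*(-1/20641) = -35612/20641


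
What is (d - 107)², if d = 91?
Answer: 256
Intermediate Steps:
(d - 107)² = (91 - 107)² = (-16)² = 256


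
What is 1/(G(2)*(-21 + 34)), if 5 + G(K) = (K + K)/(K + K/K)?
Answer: -3/143 ≈ -0.020979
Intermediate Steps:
G(K) = -5 + 2*K/(1 + K) (G(K) = -5 + (K + K)/(K + K/K) = -5 + (2*K)/(K + 1) = -5 + (2*K)/(1 + K) = -5 + 2*K/(1 + K))
1/(G(2)*(-21 + 34)) = 1/(((-5 - 3*2)/(1 + 2))*(-21 + 34)) = 1/(((-5 - 6)/3)*13) = 1/(((⅓)*(-11))*13) = 1/(-11/3*13) = 1/(-143/3) = -3/143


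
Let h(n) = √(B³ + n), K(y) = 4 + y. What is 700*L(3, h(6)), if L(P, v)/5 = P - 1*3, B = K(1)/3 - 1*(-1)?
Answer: 0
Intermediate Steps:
B = 8/3 (B = (4 + 1)/3 - 1*(-1) = 5*(⅓) + 1 = 5/3 + 1 = 8/3 ≈ 2.6667)
h(n) = √(512/27 + n) (h(n) = √((8/3)³ + n) = √(512/27 + n))
L(P, v) = -15 + 5*P (L(P, v) = 5*(P - 1*3) = 5*(P - 3) = 5*(-3 + P) = -15 + 5*P)
700*L(3, h(6)) = 700*(-15 + 5*3) = 700*(-15 + 15) = 700*0 = 0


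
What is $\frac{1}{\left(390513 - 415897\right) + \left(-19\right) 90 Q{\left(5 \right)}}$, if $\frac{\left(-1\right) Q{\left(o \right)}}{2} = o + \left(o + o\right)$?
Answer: $\frac{1}{25916} \approx 3.8586 \cdot 10^{-5}$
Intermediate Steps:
$Q{\left(o \right)} = - 6 o$ ($Q{\left(o \right)} = - 2 \left(o + \left(o + o\right)\right) = - 2 \left(o + 2 o\right) = - 2 \cdot 3 o = - 6 o$)
$\frac{1}{\left(390513 - 415897\right) + \left(-19\right) 90 Q{\left(5 \right)}} = \frac{1}{\left(390513 - 415897\right) + \left(-19\right) 90 \left(\left(-6\right) 5\right)} = \frac{1}{\left(390513 - 415897\right) - -51300} = \frac{1}{-25384 + 51300} = \frac{1}{25916}$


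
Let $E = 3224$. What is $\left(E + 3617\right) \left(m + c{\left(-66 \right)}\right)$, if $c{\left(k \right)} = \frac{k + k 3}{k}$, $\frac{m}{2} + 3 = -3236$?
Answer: $-44288634$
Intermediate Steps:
$m = -6478$ ($m = -6 + 2 \left(-3236\right) = -6 - 6472 = -6478$)
$c{\left(k \right)} = 4$ ($c{\left(k \right)} = \frac{k + 3 k}{k} = \frac{4 k}{k} = 4$)
$\left(E + 3617\right) \left(m + c{\left(-66 \right)}\right) = \left(3224 + 3617\right) \left(-6478 + 4\right) = 6841 \left(-6474\right) = -44288634$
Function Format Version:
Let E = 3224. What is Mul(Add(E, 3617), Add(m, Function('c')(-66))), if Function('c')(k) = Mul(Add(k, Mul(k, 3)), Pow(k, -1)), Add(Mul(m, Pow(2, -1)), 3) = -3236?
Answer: -44288634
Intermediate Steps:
m = -6478 (m = Add(-6, Mul(2, -3236)) = Add(-6, -6472) = -6478)
Function('c')(k) = 4 (Function('c')(k) = Mul(Add(k, Mul(3, k)), Pow(k, -1)) = Mul(Mul(4, k), Pow(k, -1)) = 4)
Mul(Add(E, 3617), Add(m, Function('c')(-66))) = Mul(Add(3224, 3617), Add(-6478, 4)) = Mul(6841, -6474) = -44288634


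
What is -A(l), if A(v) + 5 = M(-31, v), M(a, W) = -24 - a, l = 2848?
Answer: -2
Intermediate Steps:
A(v) = 2 (A(v) = -5 + (-24 - 1*(-31)) = -5 + (-24 + 31) = -5 + 7 = 2)
-A(l) = -1*2 = -2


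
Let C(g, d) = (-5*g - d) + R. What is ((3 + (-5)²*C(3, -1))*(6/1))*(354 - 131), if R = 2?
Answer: -397386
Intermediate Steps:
C(g, d) = 2 - d - 5*g (C(g, d) = (-5*g - d) + 2 = (-d - 5*g) + 2 = 2 - d - 5*g)
((3 + (-5)²*C(3, -1))*(6/1))*(354 - 131) = ((3 + (-5)²*(2 - 1*(-1) - 5*3))*(6/1))*(354 - 131) = ((3 + 25*(2 + 1 - 15))*(6*1))*223 = ((3 + 25*(-12))*6)*223 = ((3 - 300)*6)*223 = -297*6*223 = -1782*223 = -397386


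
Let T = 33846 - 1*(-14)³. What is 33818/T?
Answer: 16909/18295 ≈ 0.92424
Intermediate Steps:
T = 36590 (T = 33846 - 1*(-2744) = 33846 + 2744 = 36590)
33818/T = 33818/36590 = 33818*(1/36590) = 16909/18295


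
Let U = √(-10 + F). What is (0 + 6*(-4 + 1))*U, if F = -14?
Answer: -36*I*√6 ≈ -88.182*I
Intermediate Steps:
U = 2*I*√6 (U = √(-10 - 14) = √(-24) = 2*I*√6 ≈ 4.899*I)
(0 + 6*(-4 + 1))*U = (0 + 6*(-4 + 1))*(2*I*√6) = (0 + 6*(-3))*(2*I*√6) = (0 - 18)*(2*I*√6) = -36*I*√6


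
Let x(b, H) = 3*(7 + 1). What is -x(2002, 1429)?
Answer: -24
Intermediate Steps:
x(b, H) = 24 (x(b, H) = 3*8 = 24)
-x(2002, 1429) = -1*24 = -24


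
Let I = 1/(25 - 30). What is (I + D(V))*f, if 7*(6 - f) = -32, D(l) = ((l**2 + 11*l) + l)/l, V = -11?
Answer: 296/35 ≈ 8.4571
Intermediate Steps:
D(l) = (l**2 + 12*l)/l
I = -1/5 (I = 1/(-5) = -1/5 ≈ -0.20000)
f = 74/7 (f = 6 - 1/7*(-32) = 6 + 32/7 = 74/7 ≈ 10.571)
(I + D(V))*f = (-1/5 + (12 - 11))*(74/7) = (-1/5 + 1)*(74/7) = (4/5)*(74/7) = 296/35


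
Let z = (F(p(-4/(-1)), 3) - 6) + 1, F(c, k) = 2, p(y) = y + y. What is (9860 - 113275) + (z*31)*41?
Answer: -107228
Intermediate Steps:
p(y) = 2*y
z = -3 (z = (2 - 6) + 1 = -4 + 1 = -3)
(9860 - 113275) + (z*31)*41 = (9860 - 113275) - 3*31*41 = -103415 - 93*41 = -103415 - 3813 = -107228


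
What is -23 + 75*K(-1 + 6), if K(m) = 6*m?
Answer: 2227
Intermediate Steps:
-23 + 75*K(-1 + 6) = -23 + 75*(6*(-1 + 6)) = -23 + 75*(6*5) = -23 + 75*30 = -23 + 2250 = 2227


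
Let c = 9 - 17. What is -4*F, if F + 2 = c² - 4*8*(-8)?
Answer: -1272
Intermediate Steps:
c = -8
F = 318 (F = -2 + ((-8)² - 4*8*(-8)) = -2 + (64 - 32*(-8)) = -2 + (64 - 1*(-256)) = -2 + (64 + 256) = -2 + 320 = 318)
-4*F = -4*318 = -1272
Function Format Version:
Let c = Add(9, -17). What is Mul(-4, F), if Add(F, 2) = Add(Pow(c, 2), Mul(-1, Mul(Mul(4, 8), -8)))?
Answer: -1272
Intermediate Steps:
c = -8
F = 318 (F = Add(-2, Add(Pow(-8, 2), Mul(-1, Mul(Mul(4, 8), -8)))) = Add(-2, Add(64, Mul(-1, Mul(32, -8)))) = Add(-2, Add(64, Mul(-1, -256))) = Add(-2, Add(64, 256)) = Add(-2, 320) = 318)
Mul(-4, F) = Mul(-4, 318) = -1272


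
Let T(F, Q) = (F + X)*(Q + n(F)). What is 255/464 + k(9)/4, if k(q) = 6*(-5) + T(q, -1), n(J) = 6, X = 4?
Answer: 4315/464 ≈ 9.2996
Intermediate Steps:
T(F, Q) = (4 + F)*(6 + Q) (T(F, Q) = (F + 4)*(Q + 6) = (4 + F)*(6 + Q))
k(q) = -10 + 5*q (k(q) = 6*(-5) + (24 + 4*(-1) + 6*q + q*(-1)) = -30 + (24 - 4 + 6*q - q) = -30 + (20 + 5*q) = -10 + 5*q)
255/464 + k(9)/4 = 255/464 + (-10 + 5*9)/4 = 255*(1/464) + (-10 + 45)*(¼) = 255/464 + 35*(¼) = 255/464 + 35/4 = 4315/464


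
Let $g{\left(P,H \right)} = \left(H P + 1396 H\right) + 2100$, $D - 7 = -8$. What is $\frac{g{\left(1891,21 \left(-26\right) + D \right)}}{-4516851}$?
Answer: $\frac{1795889}{4516851} \approx 0.3976$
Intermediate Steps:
$D = -1$ ($D = 7 - 8 = -1$)
$g{\left(P,H \right)} = 2100 + 1396 H + H P$ ($g{\left(P,H \right)} = \left(1396 H + H P\right) + 2100 = 2100 + 1396 H + H P$)
$\frac{g{\left(1891,21 \left(-26\right) + D \right)}}{-4516851} = \frac{2100 + 1396 \left(21 \left(-26\right) - 1\right) + \left(21 \left(-26\right) - 1\right) 1891}{-4516851} = \left(2100 + 1396 \left(-546 - 1\right) + \left(-546 - 1\right) 1891\right) \left(- \frac{1}{4516851}\right) = \left(2100 + 1396 \left(-547\right) - 1034377\right) \left(- \frac{1}{4516851}\right) = \left(2100 - 763612 - 1034377\right) \left(- \frac{1}{4516851}\right) = \left(-1795889\right) \left(- \frac{1}{4516851}\right) = \frac{1795889}{4516851}$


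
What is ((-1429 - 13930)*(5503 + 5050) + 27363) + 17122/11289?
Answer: -1829452018274/11289 ≈ -1.6206e+8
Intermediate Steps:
((-1429 - 13930)*(5503 + 5050) + 27363) + 17122/11289 = (-15359*10553 + 27363) + 17122*(1/11289) = (-162083527 + 27363) + 17122/11289 = -162056164 + 17122/11289 = -1829452018274/11289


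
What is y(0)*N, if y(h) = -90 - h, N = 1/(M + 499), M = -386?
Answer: -90/113 ≈ -0.79646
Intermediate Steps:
N = 1/113 (N = 1/(-386 + 499) = 1/113 ≈ 0.0088496)
y(0)*N = (-90 - 1*0)*(1/113) = (-90 + 0)*(1/113) = -90*1/113 = -90/113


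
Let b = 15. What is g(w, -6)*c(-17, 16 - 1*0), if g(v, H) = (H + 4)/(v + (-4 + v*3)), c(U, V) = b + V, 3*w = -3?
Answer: 31/4 ≈ 7.7500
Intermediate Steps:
w = -1 (w = (1/3)*(-3) = -1)
c(U, V) = 15 + V
g(v, H) = (4 + H)/(-4 + 4*v) (g(v, H) = (4 + H)/(v + (-4 + 3*v)) = (4 + H)/(-4 + 4*v))
g(w, -6)*c(-17, 16 - 1*0) = ((4 - 6)/(4*(-1 - 1)))*(15 + (16 - 1*0)) = ((1/4)*(-2)/(-2))*(15 + (16 + 0)) = ((1/4)*(-1/2)*(-2))*(15 + 16) = (1/4)*31 = 31/4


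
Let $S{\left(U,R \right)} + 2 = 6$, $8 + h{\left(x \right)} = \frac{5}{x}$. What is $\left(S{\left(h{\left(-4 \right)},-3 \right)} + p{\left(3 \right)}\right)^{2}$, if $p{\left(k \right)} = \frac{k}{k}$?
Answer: $25$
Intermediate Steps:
$h{\left(x \right)} = -8 + \frac{5}{x}$
$S{\left(U,R \right)} = 4$ ($S{\left(U,R \right)} = -2 + 6 = 4$)
$p{\left(k \right)} = 1$
$\left(S{\left(h{\left(-4 \right)},-3 \right)} + p{\left(3 \right)}\right)^{2} = \left(4 + 1\right)^{2} = 5^{2} = 25$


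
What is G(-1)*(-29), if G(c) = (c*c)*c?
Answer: 29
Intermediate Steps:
G(c) = c³ (G(c) = c²*c = c³)
G(-1)*(-29) = (-1)³*(-29) = -1*(-29) = 29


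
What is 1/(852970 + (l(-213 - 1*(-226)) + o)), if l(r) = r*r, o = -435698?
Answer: 1/417441 ≈ 2.3955e-6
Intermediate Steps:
l(r) = r²
1/(852970 + (l(-213 - 1*(-226)) + o)) = 1/(852970 + ((-213 - 1*(-226))² - 435698)) = 1/(852970 + ((-213 + 226)² - 435698)) = 1/(852970 + (13² - 435698)) = 1/(852970 + (169 - 435698)) = 1/(852970 - 435529) = 1/417441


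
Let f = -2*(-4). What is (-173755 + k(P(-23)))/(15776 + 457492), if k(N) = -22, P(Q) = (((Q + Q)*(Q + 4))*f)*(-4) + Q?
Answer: -173777/473268 ≈ -0.36719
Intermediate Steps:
f = 8
P(Q) = Q - 64*Q*(4 + Q) (P(Q) = (((Q + Q)*(Q + 4))*8)*(-4) + Q = (((2*Q)*(4 + Q))*8)*(-4) + Q = ((2*Q*(4 + Q))*8)*(-4) + Q = (16*Q*(4 + Q))*(-4) + Q = -64*Q*(4 + Q) + Q = Q - 64*Q*(4 + Q))
(-173755 + k(P(-23)))/(15776 + 457492) = (-173755 - 22)/(15776 + 457492) = -173777/473268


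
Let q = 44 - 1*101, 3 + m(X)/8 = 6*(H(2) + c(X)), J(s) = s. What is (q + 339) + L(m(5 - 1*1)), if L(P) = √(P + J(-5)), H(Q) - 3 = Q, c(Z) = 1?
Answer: 282 + √259 ≈ 298.09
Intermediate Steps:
H(Q) = 3 + Q
m(X) = 264 (m(X) = -24 + 8*(6*((3 + 2) + 1)) = -24 + 8*(6*(5 + 1)) = -24 + 8*(6*6) = -24 + 8*36 = -24 + 288 = 264)
L(P) = √(-5 + P) (L(P) = √(P - 5) = √(-5 + P))
q = -57 (q = 44 - 101 = -57)
(q + 339) + L(m(5 - 1*1)) = (-57 + 339) + √(-5 + 264) = 282 + √259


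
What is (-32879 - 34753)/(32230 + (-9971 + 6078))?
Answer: -67632/28337 ≈ -2.3867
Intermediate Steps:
(-32879 - 34753)/(32230 + (-9971 + 6078)) = -67632/(32230 - 3893) = -67632/28337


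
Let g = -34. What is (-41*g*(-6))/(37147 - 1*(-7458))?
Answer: -8364/44605 ≈ -0.18751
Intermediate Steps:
(-41*g*(-6))/(37147 - 1*(-7458)) = (-41*(-34)*(-6))/(37147 - 1*(-7458)) = (1394*(-6))/(37147 + 7458) = -8364/44605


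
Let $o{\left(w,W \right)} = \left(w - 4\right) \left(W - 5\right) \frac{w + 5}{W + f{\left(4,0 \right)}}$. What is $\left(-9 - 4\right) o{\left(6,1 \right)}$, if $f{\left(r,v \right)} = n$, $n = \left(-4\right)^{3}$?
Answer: $- \frac{1144}{63} \approx -18.159$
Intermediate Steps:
$n = -64$
$f{\left(r,v \right)} = -64$
$o{\left(w,W \right)} = \frac{\left(-5 + W\right) \left(-4 + w\right) \left(5 + w\right)}{-64 + W}$ ($o{\left(w,W \right)} = \left(w - 4\right) \left(W - 5\right) \frac{w + 5}{W - 64} = \left(-4 + w\right) \left(-5 + W\right) \frac{5 + w}{-64 + W} = \left(-5 + W\right) \left(-4 + w\right) \frac{5 + w}{-64 + W} = \frac{\left(-5 + W\right) \left(-4 + w\right) \left(5 + w\right)}{-64 + W}$)
$\left(-9 - 4\right) o{\left(6,1 \right)} = \left(-9 - 4\right) \frac{100 - 20 - 30 - 5 \cdot 6^{2} + 1 \cdot 6 + 1 \cdot 6^{2}}{-64 + 1} = - 13 \frac{100 - 20 - 30 - 180 + 6 + 1 \cdot 36}{-63} = - 13 \left(- \frac{100 - 20 - 30 - 180 + 6 + 36}{63}\right) = - 13 \left(\left(- \frac{1}{63}\right) \left(-88\right)\right) = \left(-13\right) \frac{88}{63} = - \frac{1144}{63}$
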